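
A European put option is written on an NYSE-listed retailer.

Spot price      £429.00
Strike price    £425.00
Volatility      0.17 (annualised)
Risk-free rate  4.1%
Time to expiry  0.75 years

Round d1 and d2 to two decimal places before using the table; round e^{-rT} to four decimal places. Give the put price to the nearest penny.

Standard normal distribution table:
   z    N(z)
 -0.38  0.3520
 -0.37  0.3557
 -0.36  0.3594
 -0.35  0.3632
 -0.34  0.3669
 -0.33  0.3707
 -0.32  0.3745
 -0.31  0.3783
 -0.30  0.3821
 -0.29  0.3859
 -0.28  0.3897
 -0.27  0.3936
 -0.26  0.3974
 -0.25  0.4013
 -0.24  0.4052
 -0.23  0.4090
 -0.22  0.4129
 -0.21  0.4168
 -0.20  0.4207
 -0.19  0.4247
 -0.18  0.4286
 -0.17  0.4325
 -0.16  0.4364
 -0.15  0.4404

£17.57

σ√T = 0.17 × 0.8660 = 0.1472
ln(S/K) + (r + σ²/2)T = ln(429/425) + (0.041 + 0.17²/2)·0.75 = 0.0094 + 0.0416 = 0.0510
d₁ = 0.0510 / 0.1472 = 0.3461 ⇒ 0.35
d₂ = d₁ − σ√T = 0.3461 − 0.1472 = 0.1989 ⇒ 0.20
e^(−rT) = e^(−0.041·0.75) = 0.9697
P = 425·0.9697·N(-0.20) − 429·N(-0.35) = 425·0.9697·0.4207 − 429·0.3632 = 173.3799 − 155.8128 = 17.5671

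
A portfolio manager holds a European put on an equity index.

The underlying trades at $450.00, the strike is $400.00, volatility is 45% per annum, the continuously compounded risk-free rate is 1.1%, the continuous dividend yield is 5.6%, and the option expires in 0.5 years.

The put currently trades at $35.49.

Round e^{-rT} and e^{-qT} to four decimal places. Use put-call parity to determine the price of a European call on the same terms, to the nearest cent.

$75.27

exp(−qT) = exp(−0.056·0.5) = 0.9724;  exp(−rT) = exp(−0.011·0.5) = 0.9945
Put-call parity: C − P = S·e^(−qT) − K·e^(−rT) = 450·0.9724 − 400·0.9945 = 437.5800 − 397.8000 = 39.7800
C = P + (C − P) = 35.49 + (39.7800) = 75.2700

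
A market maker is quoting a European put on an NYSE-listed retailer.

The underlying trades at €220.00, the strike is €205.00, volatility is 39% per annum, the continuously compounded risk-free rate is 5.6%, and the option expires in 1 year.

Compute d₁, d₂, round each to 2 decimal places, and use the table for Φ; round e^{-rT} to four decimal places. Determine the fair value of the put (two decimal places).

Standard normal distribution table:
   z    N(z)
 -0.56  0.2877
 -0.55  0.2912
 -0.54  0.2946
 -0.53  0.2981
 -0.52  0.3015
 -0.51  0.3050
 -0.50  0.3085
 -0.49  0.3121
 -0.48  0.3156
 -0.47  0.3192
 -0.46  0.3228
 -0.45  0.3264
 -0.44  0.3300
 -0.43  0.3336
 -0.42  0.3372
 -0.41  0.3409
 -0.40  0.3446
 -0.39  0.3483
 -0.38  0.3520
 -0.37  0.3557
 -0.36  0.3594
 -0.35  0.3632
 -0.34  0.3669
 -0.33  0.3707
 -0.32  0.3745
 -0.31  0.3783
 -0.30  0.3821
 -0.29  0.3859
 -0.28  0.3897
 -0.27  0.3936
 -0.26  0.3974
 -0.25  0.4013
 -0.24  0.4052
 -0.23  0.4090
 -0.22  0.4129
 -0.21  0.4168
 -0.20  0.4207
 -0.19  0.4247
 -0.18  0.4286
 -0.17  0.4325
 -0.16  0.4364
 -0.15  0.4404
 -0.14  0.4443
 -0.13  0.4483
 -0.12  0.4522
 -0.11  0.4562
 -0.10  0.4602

€20.56

T = 1;  σ√T = 0.3900
d₁ = [ln(220/205) + (0.056 + 0.39²/2)·1] / 0.3900 = [0.0706 + 0.1321] / 0.3900 = 0.5197 → 0.52
d₂ = d₁ − σ√T = 0.5197 − 0.3900 = 0.1297 → 0.13
exp(−rT) = exp(−0.056·1) = 0.9455
N(−d₂) = N(-0.13) = 0.4483;  N(−d₁) = N(-0.52) = 0.3015
P = 205·0.9455·0.4483 − 220·0.3015 = 86.8929 − 66.3300 = 20.5629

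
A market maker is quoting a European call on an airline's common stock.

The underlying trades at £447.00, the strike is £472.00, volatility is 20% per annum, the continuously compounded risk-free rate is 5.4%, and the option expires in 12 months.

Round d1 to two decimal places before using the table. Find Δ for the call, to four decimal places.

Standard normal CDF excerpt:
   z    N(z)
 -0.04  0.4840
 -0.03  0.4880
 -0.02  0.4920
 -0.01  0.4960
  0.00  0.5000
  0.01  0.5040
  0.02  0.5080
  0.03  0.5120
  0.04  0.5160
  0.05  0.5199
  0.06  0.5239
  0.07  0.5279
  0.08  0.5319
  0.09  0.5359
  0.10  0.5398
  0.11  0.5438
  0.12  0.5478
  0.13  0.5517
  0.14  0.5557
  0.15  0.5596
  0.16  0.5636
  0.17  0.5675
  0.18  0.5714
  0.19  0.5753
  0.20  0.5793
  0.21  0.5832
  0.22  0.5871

0.5398

T = 1;  σ√T = 0.2000
d₁ = [ln(447/472) + (0.054 + ½·0.2²)·1] / (σ√T) = (-0.0544 + 0.0740) / 0.2000 = 0.0979 which rounds to 0.10
N(d₁) = N(0.10) = 0.5398
Δ_call = N(d₁) = 0.5398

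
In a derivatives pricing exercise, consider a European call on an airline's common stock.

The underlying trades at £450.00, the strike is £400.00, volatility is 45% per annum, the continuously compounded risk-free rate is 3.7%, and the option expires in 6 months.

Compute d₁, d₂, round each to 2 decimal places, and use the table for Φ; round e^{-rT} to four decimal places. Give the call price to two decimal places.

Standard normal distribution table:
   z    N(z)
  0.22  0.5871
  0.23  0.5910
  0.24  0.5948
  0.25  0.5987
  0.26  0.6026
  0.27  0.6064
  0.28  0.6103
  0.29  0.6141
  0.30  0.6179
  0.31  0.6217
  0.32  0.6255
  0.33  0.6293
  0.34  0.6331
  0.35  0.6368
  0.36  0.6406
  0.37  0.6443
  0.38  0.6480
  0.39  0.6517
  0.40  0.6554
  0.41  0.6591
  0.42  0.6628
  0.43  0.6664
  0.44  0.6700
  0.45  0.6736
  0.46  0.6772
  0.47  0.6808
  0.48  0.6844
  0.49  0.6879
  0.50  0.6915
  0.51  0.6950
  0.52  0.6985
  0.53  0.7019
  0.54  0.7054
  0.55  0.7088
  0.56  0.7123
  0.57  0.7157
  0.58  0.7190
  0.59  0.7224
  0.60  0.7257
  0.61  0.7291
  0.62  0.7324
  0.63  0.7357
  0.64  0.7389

£86.96

σ√T = 0.45·√0.5 = 0.3182
d₁ = [ln(450/400) + (0.037 + ½·0.45²)·0.5] / (σ√T) = (0.1178 + 0.0691) / 0.3182 = 0.5874 ≈ 0.59
d₂ = 0.5874 − 0.3182 = 0.2692 ≈ 0.27
exp(−rT) = exp(−0.037·0.5) = 0.9817
C = 450·N(0.59) − 400·0.9817·N(0.27) = 450·0.7224 − 400·0.9817·0.6064 = 325.0800 − 238.1212 = 86.9588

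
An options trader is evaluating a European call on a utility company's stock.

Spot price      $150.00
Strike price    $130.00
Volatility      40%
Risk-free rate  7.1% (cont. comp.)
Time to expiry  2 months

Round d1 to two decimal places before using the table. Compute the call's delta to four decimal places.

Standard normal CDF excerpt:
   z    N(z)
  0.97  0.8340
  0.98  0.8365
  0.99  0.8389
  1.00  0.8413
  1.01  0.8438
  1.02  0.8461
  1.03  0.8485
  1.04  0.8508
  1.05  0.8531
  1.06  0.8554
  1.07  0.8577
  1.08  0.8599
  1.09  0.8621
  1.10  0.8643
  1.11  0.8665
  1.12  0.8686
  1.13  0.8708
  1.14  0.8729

0.8485

T = 0.1667;  σ√T = 0.1633
d₁ = [ln(150/130) + (0.071 + 0.4²/2)·0.1667] / 0.1633 = [0.1431 + 0.0252] / 0.1633 = 1.0304 ≈ 1.03
N(d₁) = N(1.03) = 0.8485
Δ_call = N(d₁) = 0.8485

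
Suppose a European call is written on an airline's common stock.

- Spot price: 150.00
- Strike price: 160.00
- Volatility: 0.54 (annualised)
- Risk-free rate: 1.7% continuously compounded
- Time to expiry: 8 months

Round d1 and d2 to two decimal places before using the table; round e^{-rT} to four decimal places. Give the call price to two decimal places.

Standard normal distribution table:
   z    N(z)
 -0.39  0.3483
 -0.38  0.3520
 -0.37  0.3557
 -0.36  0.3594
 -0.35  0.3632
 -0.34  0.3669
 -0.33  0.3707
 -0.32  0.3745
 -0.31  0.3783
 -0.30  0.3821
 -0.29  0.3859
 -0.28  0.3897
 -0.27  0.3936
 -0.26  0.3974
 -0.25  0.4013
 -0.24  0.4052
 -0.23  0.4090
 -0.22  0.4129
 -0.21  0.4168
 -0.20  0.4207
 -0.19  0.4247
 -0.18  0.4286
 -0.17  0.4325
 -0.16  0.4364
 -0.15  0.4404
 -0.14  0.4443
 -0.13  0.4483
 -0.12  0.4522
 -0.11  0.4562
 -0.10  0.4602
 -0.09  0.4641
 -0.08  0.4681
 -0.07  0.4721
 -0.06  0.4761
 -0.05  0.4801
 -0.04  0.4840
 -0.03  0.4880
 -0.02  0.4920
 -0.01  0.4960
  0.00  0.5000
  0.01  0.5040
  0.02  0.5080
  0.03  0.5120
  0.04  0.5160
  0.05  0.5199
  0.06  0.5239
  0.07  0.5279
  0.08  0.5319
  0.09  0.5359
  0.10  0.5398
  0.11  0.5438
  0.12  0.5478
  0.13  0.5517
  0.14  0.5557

T = 0.6667;  σ√T = 0.4409
ln(S/K) + (r + σ²/2)T = ln(150/160) + (0.017 + 0.54²/2)·0.6667 = -0.0645 + 0.1085 = 0.0440
d₁ = 0.0440 / 0.4409 = 0.0998 which rounds to 0.10
d₂ = d₁ − σ√T = 0.0998 − 0.4409 = -0.3411 which rounds to -0.34
exp(−rT) = exp(−0.017·0.6667) = 0.9887
N(d₁) = N(0.10) = 0.5398;  N(d₂) = N(-0.34) = 0.3669
C = 150·0.5398 − 160·0.9887·0.3669 = 80.9700 − 58.0406 = 22.9294

22.93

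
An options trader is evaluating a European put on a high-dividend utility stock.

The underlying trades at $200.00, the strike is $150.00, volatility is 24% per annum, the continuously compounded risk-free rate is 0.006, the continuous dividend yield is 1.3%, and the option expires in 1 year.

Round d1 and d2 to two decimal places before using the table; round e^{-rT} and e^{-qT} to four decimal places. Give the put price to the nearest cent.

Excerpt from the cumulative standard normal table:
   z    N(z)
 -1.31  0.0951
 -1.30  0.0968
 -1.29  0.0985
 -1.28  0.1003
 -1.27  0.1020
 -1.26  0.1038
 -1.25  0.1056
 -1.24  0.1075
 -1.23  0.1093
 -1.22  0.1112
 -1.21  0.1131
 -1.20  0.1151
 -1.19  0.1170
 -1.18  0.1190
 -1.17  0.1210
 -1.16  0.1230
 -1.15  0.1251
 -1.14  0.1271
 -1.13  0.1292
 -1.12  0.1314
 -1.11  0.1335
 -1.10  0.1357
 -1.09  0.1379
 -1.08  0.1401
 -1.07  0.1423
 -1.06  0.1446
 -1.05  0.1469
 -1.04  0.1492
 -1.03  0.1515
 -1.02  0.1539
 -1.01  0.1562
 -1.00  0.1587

$2.46

T = 1;  σ√T = 0.2400
d₁ = [ln(200/150) + (0.006 − 0.013 + 0.24²/2)·1] / 0.2400 = [0.2877 + 0.0218] / 0.2400 = 1.2895 ≈ 1.29
d₂ = d₁ − σ√T = 1.2895 − 0.2400 = 1.0495 ≈ 1.05
exp(−qT) = exp(−0.013·1) = 0.9871;  exp(−rT) = exp(−0.006·1) = 0.9940
N(−d₂) = N(-1.05) = 0.1469;  N(−d₁) = N(-1.29) = 0.0985
P = 150·0.9940·0.1469 − 200·0.9871·0.0985 = 21.9028 − 19.4459 = 2.4569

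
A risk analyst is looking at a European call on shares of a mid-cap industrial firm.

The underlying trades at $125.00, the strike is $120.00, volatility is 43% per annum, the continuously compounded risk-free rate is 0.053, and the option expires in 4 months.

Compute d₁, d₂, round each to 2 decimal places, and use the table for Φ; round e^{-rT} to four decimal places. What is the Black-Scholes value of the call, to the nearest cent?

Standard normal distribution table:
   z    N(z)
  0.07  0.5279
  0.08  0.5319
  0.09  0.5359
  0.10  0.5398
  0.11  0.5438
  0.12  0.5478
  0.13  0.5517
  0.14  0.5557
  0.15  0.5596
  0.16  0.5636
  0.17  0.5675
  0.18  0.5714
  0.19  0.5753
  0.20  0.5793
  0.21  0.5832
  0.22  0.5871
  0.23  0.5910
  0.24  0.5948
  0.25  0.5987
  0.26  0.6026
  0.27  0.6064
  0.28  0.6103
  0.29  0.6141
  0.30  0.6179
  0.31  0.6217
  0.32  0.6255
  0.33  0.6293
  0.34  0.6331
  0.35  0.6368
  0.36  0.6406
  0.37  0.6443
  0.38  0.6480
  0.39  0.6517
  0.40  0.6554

$15.96

σ√T = 0.43·√0.3333 = 0.2483
d₁ = [ln(125/120) + (0.053 + 0.43²/2)·0.3333] / 0.2483 = [0.0408 + 0.0485] / 0.2483 = 0.3597 ≈ 0.36
d₂ = d₁ − σ√T = 0.3597 − 0.2483 = 0.1115 ≈ 0.11
e^(−rT) = e^(−0.053·0.3333) = 0.9825
N(d₁) = N(0.36) = 0.6406;  N(d₂) = N(0.11) = 0.5438
C = 125·0.6406 − 120·0.9825·0.5438 = 80.0750 − 64.1140 = 15.9610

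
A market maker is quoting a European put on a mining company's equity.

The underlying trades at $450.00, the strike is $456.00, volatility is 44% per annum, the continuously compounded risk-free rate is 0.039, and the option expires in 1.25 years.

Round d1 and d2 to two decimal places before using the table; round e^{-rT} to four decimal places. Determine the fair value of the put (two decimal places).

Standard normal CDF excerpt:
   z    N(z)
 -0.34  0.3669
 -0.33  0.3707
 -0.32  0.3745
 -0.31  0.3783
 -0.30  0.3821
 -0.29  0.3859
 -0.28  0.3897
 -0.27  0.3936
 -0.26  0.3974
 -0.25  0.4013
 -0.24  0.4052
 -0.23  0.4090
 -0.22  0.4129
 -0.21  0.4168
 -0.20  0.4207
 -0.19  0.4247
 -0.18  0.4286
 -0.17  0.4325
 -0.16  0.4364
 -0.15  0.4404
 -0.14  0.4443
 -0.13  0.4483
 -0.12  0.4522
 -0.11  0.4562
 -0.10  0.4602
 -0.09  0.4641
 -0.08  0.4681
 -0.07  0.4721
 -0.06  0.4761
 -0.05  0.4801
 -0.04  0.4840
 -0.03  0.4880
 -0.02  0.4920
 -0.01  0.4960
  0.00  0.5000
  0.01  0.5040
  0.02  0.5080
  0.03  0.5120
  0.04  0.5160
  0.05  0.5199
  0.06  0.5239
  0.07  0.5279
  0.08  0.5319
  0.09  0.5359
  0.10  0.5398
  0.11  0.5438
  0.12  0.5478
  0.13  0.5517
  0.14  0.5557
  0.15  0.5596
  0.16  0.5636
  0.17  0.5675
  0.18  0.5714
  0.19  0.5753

$77.94

σ√T = 0.44 × 1.1180 = 0.4919
d₁ = [ln(450/456) + (0.039 + ½·0.44²)·1.25] / (σ√T) = (-0.0132 + 0.1698) / 0.4919 = 0.3181 ≈ 0.32
d₂ = 0.3181 − 0.4919 = -0.1738 ≈ -0.17
exp(−rT) = exp(−0.039·1.25) = 0.9524
P = 456·0.9524·N(0.17) − 450·N(-0.32) = 456·0.9524·0.5675 − 450·0.3745 = 246.4621 − 168.5250 = 77.9371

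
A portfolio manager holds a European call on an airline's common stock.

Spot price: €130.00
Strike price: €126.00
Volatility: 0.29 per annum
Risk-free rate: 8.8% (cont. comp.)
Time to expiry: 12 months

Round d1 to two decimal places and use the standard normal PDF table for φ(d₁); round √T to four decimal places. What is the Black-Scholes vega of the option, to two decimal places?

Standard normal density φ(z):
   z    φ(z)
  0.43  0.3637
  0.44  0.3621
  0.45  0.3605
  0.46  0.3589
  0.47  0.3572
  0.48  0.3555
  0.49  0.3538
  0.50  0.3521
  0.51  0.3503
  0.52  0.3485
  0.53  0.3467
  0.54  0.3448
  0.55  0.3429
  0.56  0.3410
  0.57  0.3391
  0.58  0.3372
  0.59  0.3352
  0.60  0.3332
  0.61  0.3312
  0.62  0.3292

44.33

σ√T = 0.29·√1 = 0.2900
d₁ = [ln(130/126) + (0.088 + 0.29²/2)·1] / 0.2900 = [0.0313 + 0.1300] / 0.2900 = 0.5562 ≈ 0.56
√T = √1 = 1.0000
φ(d₁) = φ(0.56) = 0.3410
vega = S·φ(d₁)·√T = 130·0.3410·1.0000 = 44.3300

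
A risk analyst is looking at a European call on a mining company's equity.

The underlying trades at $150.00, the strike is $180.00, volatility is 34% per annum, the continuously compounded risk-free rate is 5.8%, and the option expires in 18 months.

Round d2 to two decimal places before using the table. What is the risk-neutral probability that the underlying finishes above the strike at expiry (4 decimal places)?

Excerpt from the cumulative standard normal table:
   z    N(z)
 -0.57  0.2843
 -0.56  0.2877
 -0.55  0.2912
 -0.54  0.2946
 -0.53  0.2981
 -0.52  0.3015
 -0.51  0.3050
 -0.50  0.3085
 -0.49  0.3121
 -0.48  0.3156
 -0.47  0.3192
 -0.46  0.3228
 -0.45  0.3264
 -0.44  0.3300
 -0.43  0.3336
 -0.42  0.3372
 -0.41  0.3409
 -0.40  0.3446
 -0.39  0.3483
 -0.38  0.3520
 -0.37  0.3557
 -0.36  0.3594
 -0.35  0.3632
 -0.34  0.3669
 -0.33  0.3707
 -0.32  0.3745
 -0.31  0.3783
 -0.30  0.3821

0.3300

T = 1.5;  σ√T = 0.4164
d₁ = [ln(150/180) + (0.058 + ½·0.34²)·1.5] / (σ√T) = (-0.1823 + 0.1737) / 0.4164 = -0.0207 ⇒ -0.02
d₂ = -0.0207 − 0.4164 = -0.4371 ⇒ -0.44
Risk-neutral Pr[S_T > K] = N(d₂) = N(-0.44) = 0.3300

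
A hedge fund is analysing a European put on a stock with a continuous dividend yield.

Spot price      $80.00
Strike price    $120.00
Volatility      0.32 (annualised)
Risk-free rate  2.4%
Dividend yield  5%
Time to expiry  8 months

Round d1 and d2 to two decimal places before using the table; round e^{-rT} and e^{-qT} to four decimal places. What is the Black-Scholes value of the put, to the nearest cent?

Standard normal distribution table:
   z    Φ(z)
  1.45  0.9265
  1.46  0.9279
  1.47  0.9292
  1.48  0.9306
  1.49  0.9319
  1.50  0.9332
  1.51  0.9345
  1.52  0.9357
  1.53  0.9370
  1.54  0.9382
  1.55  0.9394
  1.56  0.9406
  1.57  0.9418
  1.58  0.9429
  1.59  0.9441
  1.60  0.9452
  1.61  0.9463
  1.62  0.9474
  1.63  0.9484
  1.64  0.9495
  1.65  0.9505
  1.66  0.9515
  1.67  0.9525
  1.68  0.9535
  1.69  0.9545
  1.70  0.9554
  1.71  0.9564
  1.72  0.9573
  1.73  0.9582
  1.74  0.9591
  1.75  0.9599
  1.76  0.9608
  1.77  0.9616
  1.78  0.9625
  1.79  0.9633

$41.25

σ√T = 0.32 × 0.8165 = 0.2613
d₁ = [ln(80/120) + (0.024 − 0.05 + ½·0.32²)·0.6667] / (σ√T) = (-0.4055 + 0.0168) / 0.2613 = -1.4875 → -1.49
d₂ = -1.4875 − 0.2613 = -1.7488 → -1.75
e^(−qT) = e^(−0.05·0.6667) = 0.9672;  e^(−rT) = e^(−0.024·0.6667) = 0.9841
N(−d₂) = N(1.75) = 0.9599;  N(−d₁) = N(1.49) = 0.9319
P = 120·0.9841·0.9599 − 80·0.9672·0.9319 = 113.3565 − 72.1067 = 41.2498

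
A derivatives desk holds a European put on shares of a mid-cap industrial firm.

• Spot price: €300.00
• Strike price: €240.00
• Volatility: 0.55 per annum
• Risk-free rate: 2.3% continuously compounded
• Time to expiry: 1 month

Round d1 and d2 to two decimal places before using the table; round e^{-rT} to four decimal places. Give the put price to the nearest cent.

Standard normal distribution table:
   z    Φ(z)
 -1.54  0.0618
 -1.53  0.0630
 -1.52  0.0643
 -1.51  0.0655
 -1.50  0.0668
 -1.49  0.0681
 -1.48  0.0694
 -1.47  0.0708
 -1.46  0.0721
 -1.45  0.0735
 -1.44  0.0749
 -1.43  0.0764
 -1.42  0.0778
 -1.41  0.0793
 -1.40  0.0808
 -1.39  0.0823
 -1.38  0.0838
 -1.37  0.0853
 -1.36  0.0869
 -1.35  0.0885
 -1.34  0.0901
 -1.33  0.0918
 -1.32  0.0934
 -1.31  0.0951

σ√T = 0.55·√0.08333 = 0.1588
d₁ = [ln(300/240) + (0.023 + 0.55²/2)·0.08333] / 0.1588 = [0.2231 + 0.0145] / 0.1588 = 1.4969 ⇒ 1.50
d₂ = d₁ − σ√T = 1.4969 − 0.1588 = 1.3381 ⇒ 1.34
exp(−rT) = exp(−0.023·0.08333) = 0.9981
N(−d₂) = N(-1.34) = 0.0901;  N(−d₁) = N(-1.50) = 0.0668
P = 240·0.9981·0.0901 − 300·0.0668 = 21.5829 − 20.0400 = 1.5429

€1.54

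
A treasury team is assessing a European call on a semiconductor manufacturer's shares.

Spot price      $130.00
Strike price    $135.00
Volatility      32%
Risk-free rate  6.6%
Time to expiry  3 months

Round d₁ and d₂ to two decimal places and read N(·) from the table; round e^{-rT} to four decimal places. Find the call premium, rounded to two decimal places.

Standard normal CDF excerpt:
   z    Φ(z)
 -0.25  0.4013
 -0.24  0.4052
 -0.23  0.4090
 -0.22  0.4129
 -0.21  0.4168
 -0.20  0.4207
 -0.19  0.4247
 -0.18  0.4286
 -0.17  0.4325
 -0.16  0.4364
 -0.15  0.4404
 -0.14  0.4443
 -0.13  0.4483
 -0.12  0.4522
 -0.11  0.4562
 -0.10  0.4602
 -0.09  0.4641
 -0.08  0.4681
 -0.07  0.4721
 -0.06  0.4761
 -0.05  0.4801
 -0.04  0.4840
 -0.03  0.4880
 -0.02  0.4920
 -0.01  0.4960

σ√T = 0.32·√0.25 = 0.1600
d₁ = [ln(130/135) + (0.066 + 0.32²/2)·0.25] / 0.1600 = [-0.0377 + 0.0293] / 0.1600 = -0.0528 which rounds to -0.05
d₂ = d₁ − σ√T = -0.0528 − 0.1600 = -0.2128 which rounds to -0.21
e^(−rT) = e^(−0.066·0.25) = 0.9836
N(d₁) = N(-0.05) = 0.4801;  N(d₂) = N(-0.21) = 0.4168
C = 130·0.4801 − 135·0.9836·0.4168 = 62.4130 − 55.3452 = 7.0678

$7.07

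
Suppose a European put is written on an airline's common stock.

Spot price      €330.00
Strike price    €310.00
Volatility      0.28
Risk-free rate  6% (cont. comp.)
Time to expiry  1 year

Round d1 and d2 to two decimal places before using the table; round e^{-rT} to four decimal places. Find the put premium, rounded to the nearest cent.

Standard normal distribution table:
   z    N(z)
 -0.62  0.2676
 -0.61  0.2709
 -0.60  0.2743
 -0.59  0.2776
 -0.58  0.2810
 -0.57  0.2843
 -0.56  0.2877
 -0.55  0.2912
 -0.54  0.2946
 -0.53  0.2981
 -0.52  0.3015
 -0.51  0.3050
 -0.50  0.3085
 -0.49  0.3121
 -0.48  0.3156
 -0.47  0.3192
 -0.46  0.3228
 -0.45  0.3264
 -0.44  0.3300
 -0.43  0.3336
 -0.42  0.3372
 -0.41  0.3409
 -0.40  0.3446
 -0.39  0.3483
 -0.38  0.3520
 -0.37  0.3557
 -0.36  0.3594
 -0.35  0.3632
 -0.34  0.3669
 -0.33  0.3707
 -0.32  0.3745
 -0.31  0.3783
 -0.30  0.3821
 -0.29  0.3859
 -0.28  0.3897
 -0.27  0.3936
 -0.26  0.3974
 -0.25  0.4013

€18.83

σ√T = 0.28 × 1.0000 = 0.2800
d₁ = [ln(330/310) + (0.06 + 0.28²/2)·1] / 0.2800 = [0.0625 + 0.0992] / 0.2800 = 0.5776 → 0.58
d₂ = d₁ − σ√T = 0.5776 − 0.2800 = 0.2976 → 0.30
e^(−rT) = e^(−0.06·1) = 0.9418
N(−d₂) = N(-0.30) = 0.3821;  N(−d₁) = N(-0.58) = 0.2810
P = 310·0.9418·0.3821 − 330·0.2810 = 111.5572 − 92.7300 = 18.8272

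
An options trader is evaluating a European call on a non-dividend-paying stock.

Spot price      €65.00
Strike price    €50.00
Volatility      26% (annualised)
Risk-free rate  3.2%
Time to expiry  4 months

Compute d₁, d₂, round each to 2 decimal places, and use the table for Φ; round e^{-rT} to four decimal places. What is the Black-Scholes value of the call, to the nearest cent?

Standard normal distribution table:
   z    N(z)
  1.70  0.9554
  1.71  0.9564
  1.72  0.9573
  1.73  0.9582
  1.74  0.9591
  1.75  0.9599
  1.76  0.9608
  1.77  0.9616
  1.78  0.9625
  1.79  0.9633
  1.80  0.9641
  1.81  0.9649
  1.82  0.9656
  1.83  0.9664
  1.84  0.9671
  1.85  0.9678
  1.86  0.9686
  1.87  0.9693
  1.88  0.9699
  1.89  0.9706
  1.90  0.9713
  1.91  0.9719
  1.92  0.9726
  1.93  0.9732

T = 0.3333;  σ√T = 0.1501
d₁ = [ln(65/50) + (0.032 + ½·0.26²)·0.3333] / (σ√T) = (0.2624 + 0.0219) / 0.1501 = 1.8939 ⇒ 1.89
d₂ = 1.8939 − 0.1501 = 1.7438 ⇒ 1.74
exp(−rT) = exp(−0.032·0.3333) = 0.9894
C = 65·N(1.89) − 50·0.9894·N(1.74) = 65·0.9706 − 50·0.9894·0.9591 = 63.0890 − 47.4467 = 15.6423

€15.64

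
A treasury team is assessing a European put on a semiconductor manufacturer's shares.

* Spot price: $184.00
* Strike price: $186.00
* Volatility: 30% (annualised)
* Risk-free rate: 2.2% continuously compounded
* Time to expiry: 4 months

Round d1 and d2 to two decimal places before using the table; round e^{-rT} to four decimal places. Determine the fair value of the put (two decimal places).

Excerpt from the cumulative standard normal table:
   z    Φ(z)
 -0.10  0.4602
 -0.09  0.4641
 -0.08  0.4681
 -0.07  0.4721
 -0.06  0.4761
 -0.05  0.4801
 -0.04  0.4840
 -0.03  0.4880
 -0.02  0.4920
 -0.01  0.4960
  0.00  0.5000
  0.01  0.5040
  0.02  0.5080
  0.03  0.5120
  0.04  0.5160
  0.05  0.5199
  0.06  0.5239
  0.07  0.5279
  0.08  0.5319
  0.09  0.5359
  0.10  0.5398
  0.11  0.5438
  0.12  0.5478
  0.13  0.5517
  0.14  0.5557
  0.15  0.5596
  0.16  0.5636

$13.54

σ√T = 0.3 × 0.5774 = 0.1732
d₁ = [ln(184/186) + (0.022 + ½·0.3²)·0.3333] / (σ√T) = (-0.0108 + 0.0223) / 0.1732 = 0.0665 which rounds to 0.07
d₂ = 0.0665 − 0.1732 = -0.1067 which rounds to -0.11
exp(−rT) = exp(−0.022·0.3333) = 0.9927
N(−d₂) = N(0.11) = 0.5438;  N(−d₁) = N(-0.07) = 0.4721
P = 186·0.9927·0.5438 − 184·0.4721 = 100.4084 − 86.8664 = 13.5420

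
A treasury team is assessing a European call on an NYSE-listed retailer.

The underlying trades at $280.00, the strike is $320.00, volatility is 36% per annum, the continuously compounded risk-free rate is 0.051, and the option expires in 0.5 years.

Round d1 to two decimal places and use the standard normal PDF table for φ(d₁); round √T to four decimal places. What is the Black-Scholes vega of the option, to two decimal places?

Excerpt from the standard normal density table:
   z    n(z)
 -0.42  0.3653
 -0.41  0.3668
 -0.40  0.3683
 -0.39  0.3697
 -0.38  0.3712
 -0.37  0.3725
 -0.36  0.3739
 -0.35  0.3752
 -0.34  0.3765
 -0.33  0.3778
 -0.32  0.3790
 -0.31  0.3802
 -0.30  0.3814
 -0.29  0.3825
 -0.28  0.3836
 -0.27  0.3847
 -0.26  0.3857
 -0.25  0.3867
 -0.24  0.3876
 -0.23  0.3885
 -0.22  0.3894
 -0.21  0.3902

σ√T = 0.36·√0.5 = 0.2546
ln(S/K) + (r + σ²/2)T = ln(280/320) + (0.051 + 0.36²/2)·0.5 = -0.1335 + 0.0579 = -0.0756
d₁ = -0.0756 / 0.2546 = -0.2971 → -0.30
√T = √0.5 = 0.7071
φ(d₁) = φ(-0.30) = 0.3814
vega = S·φ(d₁)·√T = 280·0.3814·0.7071 = 75.5126

75.51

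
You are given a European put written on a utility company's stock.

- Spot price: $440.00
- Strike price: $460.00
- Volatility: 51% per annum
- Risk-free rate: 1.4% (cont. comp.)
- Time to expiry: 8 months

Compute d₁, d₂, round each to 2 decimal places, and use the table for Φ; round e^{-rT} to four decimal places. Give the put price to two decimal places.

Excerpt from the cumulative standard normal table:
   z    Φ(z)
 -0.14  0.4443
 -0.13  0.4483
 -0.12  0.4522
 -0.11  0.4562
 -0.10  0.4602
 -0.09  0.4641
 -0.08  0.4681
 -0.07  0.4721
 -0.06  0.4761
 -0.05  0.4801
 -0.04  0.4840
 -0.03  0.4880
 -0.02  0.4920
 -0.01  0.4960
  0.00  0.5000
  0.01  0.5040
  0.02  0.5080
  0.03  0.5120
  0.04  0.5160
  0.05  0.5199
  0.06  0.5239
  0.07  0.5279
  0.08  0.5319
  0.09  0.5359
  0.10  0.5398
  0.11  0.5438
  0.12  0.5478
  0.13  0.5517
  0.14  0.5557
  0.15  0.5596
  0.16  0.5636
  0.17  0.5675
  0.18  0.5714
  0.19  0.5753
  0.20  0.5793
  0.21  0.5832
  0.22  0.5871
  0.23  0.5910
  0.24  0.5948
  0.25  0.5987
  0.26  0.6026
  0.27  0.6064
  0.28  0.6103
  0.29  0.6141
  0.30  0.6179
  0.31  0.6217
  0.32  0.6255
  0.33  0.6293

T = 0.6667;  σ√T = 0.4164
ln(S/K) + (r + σ²/2)T = ln(440/460) + (0.014 + 0.51²/2)·0.6667 = -0.0445 + 0.0960 = 0.0516
d₁ = 0.0516 / 0.4164 = 0.1239 → 0.12
d₂ = d₁ − σ√T = 0.1239 − 0.4164 = -0.2925 → -0.29
exp(−rT) = exp(−0.014·0.6667) = 0.9907
N(−d₂) = N(0.29) = 0.6141;  N(−d₁) = N(-0.12) = 0.4522
P = 460·0.9907·0.6141 − 440·0.4522 = 279.8589 − 198.9680 = 80.8909

$80.89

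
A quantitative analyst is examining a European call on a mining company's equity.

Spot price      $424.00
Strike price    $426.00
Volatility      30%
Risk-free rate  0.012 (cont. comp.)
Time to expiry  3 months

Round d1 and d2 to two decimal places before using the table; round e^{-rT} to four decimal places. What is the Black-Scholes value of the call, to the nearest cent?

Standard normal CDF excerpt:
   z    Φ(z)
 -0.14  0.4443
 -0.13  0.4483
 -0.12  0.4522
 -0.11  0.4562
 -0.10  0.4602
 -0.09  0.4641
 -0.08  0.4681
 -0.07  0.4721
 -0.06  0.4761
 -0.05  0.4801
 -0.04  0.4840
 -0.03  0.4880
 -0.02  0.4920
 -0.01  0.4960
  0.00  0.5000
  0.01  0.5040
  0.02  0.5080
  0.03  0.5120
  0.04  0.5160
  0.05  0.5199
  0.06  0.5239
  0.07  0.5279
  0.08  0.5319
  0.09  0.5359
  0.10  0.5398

$25.02

σ√T = 0.3·√0.25 = 0.1500
ln(S/K) + (r + σ²/2)T = ln(424/426) + (0.012 + 0.3²/2)·0.25 = -0.0047 + 0.0142 = 0.0095
d₁ = 0.0095 / 0.1500 = 0.0636 ⇒ 0.06
d₂ = d₁ − σ√T = 0.0636 − 0.1500 = -0.0864 ⇒ -0.09
exp(−rT) = exp(−0.012·0.25) = 0.9970
N(d₁) = N(0.06) = 0.5239;  N(d₂) = N(-0.09) = 0.4641
C = 424·0.5239 − 426·0.9970·0.4641 = 222.1336 − 197.1135 = 25.0201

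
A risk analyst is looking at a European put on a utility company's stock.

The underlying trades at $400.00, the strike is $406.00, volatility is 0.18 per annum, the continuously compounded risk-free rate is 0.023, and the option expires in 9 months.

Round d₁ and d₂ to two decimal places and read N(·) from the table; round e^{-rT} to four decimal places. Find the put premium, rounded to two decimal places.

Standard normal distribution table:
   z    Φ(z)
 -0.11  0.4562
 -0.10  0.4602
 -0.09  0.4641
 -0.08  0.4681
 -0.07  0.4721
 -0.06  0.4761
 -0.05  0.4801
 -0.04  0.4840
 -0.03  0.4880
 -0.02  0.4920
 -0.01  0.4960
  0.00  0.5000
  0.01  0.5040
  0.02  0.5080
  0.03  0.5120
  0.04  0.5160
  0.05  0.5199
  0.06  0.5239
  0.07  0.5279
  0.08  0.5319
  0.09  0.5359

T = 0.75;  σ√T = 0.1559
d₁ = [ln(400/406) + (0.023 + ½·0.18²)·0.75] / (σ√T) = (-0.0149 + 0.0294) / 0.1559 = 0.0931 → 0.09
d₂ = 0.0931 − 0.1559 = -0.0628 → -0.06
e^(−rT) = e^(−0.023·0.75) = 0.9829
P = 406·0.9829·N(0.06) − 400·N(-0.09) = 406·0.9829·0.5239 − 400·0.4641 = 209.0662 − 185.6400 = 23.4262

$23.43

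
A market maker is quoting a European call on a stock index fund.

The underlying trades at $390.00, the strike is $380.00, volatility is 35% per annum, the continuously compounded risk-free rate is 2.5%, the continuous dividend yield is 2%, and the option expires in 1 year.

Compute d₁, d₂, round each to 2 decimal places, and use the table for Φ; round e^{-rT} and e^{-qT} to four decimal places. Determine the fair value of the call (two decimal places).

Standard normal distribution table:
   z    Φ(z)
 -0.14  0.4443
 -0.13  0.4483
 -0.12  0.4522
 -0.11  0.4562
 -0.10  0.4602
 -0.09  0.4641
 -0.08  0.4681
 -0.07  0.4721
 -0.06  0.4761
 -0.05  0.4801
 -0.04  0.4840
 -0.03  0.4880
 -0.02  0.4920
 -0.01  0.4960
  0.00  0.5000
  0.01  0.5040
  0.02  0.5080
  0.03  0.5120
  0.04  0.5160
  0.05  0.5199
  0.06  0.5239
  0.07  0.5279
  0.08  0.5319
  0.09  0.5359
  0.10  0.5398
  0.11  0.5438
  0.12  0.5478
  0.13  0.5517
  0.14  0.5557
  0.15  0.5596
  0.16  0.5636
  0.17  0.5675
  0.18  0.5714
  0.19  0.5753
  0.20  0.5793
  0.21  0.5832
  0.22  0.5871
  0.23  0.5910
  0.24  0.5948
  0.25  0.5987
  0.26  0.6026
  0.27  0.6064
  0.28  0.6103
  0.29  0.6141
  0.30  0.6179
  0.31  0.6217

σ√T = 0.35 × 1.0000 = 0.3500
ln(S/K) + (r − q + σ²/2)T = ln(390/380) + (0.025 − 0.02 + 0.35²/2)·1 = 0.0260 + 0.0662 = 0.0922
d₁ = 0.0922 / 0.3500 = 0.2635 ≈ 0.26
d₂ = d₁ − σ√T = 0.2635 − 0.3500 = -0.0865 ≈ -0.09
e^(−qT) = e^(−0.02·1) = 0.9802;  e^(−rT) = e^(−0.025·1) = 0.9753
C = 390·0.9802·N(0.26) − 380·0.9753·N(-0.09) = 390·0.9802·0.6026 − 380·0.9753·0.4641 = 230.3607 − 172.0020 = 58.3588

$58.36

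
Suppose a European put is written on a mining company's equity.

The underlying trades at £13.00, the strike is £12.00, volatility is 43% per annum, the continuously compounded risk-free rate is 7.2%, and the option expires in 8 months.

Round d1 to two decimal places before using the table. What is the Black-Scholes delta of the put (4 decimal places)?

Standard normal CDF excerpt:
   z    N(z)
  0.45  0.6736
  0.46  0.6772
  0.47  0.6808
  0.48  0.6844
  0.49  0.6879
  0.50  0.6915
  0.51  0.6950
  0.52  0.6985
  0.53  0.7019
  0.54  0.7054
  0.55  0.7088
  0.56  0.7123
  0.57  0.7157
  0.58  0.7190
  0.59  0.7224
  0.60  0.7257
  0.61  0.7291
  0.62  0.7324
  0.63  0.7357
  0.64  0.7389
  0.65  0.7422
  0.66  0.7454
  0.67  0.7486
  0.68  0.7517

T = 0.6667;  σ√T = 0.3511
ln(S/K) + (r + σ²/2)T = ln(13/12) + (0.072 + 0.43²/2)·0.6667 = 0.0800 + 0.1096 = 0.1897
d₁ = 0.1897 / 0.3511 = 0.5402 → 0.54
N(d₁) = N(0.54) = 0.7054
Δ_put = N(d₁) − 1 = 0.7054 − 1 = -0.2946

-0.2946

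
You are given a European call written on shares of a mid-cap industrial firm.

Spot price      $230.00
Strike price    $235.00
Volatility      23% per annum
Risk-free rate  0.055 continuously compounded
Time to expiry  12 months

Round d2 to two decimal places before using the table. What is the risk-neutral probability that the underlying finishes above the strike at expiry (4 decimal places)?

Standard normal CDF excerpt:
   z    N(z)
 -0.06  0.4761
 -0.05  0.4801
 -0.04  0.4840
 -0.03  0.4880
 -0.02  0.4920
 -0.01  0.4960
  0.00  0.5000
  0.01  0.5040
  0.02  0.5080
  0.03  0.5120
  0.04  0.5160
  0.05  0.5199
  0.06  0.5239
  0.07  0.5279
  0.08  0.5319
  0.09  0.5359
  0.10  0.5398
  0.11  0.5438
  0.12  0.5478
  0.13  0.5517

0.5120

σ√T = 0.23 × 1.0000 = 0.2300
d₁ = [ln(230/235) + (0.055 + 0.23²/2)·1] / 0.2300 = [-0.0215 + 0.0814] / 0.2300 = 0.2606 ≈ 0.26
d₂ = d₁ − σ√T = 0.2606 − 0.2300 = 0.0306 ≈ 0.03
Pr(exercise) under Q = N(d₂) = 0.5120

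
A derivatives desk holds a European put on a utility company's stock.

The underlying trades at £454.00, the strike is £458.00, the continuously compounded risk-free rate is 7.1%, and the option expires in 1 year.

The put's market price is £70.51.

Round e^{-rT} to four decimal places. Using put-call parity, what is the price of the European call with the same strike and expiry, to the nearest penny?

exp(−rT) = exp(−0.071·1) = 0.9315
Put-call parity: C − P = S − K·e^(−rT) = 454 − 458·0.9315 = 454 − 426.6270 = 27.3730
C = P + (C − P) = 70.51 + (27.3730) = 97.8830

£97.88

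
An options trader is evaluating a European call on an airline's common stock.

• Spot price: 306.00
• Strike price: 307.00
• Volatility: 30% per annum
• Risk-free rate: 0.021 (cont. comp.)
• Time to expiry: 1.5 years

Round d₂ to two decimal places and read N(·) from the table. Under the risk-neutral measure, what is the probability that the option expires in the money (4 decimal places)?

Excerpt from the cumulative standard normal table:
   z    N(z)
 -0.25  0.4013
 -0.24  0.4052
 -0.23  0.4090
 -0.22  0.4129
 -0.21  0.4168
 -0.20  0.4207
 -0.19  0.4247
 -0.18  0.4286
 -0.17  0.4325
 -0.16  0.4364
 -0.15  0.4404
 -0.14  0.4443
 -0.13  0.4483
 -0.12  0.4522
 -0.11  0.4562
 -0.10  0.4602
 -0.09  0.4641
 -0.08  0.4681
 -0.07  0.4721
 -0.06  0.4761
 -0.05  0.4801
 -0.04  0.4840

0.4562

σ√T = 0.3 × 1.2247 = 0.3674
d₁ = [ln(306/307) + (0.021 + ½·0.3²)·1.5] / (σ√T) = (-0.0033 + 0.0990) / 0.3674 = 0.2606 ≈ 0.26
d₂ = 0.2606 − 0.3674 = -0.1069 ≈ -0.11
Pr(exercise) under Q = N(d₂) = 0.4562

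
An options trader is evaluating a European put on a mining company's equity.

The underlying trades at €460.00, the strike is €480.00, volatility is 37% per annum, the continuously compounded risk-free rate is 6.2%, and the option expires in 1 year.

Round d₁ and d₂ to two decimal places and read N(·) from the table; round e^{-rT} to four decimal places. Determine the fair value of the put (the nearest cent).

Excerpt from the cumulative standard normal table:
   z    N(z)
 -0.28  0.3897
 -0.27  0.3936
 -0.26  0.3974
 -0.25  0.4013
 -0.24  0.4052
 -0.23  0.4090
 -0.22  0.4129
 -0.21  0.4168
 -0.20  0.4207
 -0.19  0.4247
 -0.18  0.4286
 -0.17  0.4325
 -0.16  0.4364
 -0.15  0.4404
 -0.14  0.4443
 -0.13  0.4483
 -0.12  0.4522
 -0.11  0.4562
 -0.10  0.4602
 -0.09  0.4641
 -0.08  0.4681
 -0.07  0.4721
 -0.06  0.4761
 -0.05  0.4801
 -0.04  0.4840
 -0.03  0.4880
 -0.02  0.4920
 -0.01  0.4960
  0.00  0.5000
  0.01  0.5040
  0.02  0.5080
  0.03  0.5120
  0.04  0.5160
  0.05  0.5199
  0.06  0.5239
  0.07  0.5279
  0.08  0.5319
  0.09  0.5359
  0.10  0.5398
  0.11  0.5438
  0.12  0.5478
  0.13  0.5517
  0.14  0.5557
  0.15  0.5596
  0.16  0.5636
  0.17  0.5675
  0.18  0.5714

€62.51

σ√T = 0.37·√1 = 0.3700
d₁ = [ln(460/480) + (0.062 + 0.37²/2)·1] / 0.3700 = [-0.0426 + 0.1305] / 0.3700 = 0.2375 ≈ 0.24
d₂ = d₁ − σ√T = 0.2375 − 0.3700 = -0.1325 ≈ -0.13
exp(−rT) = exp(−0.062·1) = 0.9399
N(−d₂) = N(0.13) = 0.5517;  N(−d₁) = N(-0.24) = 0.4052
P = 480·0.9399·0.5517 − 460·0.4052 = 248.9006 − 186.3920 = 62.5086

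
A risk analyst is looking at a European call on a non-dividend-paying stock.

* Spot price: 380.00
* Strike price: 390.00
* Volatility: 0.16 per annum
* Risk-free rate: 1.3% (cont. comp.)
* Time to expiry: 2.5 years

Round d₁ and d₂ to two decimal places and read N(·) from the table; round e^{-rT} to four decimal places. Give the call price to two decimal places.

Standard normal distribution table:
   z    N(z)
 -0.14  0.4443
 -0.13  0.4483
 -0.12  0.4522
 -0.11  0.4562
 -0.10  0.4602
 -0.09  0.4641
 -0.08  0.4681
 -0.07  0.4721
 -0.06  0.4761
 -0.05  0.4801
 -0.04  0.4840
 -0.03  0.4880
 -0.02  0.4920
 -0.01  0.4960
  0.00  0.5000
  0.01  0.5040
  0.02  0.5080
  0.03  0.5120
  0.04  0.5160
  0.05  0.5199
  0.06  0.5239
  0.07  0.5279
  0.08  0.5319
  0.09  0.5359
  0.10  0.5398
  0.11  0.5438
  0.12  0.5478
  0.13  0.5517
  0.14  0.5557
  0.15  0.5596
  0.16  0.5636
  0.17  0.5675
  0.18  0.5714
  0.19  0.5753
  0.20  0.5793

38.91

σ√T = 0.16·√2.5 = 0.2530
d₁ = [ln(380/390) + (0.013 + 0.16²/2)·2.5] / 0.2530 = [-0.0260 + 0.0645] / 0.2530 = 0.1523 → 0.15
d₂ = d₁ − σ√T = 0.1523 − 0.2530 = -0.1007 → -0.10
e^(−rT) = e^(−0.013·2.5) = 0.9680
N(d₁) = N(0.15) = 0.5596;  N(d₂) = N(-0.10) = 0.4602
C = 380·0.5596 − 390·0.9680·0.4602 = 212.6480 − 173.7347 = 38.9133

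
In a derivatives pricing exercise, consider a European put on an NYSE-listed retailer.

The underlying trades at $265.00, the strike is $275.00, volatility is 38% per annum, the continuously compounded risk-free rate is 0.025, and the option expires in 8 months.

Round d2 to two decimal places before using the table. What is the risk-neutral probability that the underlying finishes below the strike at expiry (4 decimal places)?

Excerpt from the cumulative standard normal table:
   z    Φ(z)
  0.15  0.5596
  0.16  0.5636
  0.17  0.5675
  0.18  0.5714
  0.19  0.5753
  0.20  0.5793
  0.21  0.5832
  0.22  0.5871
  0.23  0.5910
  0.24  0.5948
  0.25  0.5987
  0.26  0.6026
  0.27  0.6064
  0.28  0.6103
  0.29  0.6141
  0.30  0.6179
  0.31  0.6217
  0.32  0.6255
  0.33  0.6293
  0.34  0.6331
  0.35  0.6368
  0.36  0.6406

0.5871

T = 0.6667;  σ√T = 0.3103
d₁ = [ln(265/275) + (0.025 + 0.38²/2)·0.6667] / 0.3103 = [-0.0370 + 0.0648] / 0.3103 = 0.0895 ≈ 0.09
d₂ = d₁ − σ√T = 0.0895 − 0.3103 = -0.2208 ≈ -0.22
Pr(exercise) under Q = N(−d₂) = N(0.22) = 0.5871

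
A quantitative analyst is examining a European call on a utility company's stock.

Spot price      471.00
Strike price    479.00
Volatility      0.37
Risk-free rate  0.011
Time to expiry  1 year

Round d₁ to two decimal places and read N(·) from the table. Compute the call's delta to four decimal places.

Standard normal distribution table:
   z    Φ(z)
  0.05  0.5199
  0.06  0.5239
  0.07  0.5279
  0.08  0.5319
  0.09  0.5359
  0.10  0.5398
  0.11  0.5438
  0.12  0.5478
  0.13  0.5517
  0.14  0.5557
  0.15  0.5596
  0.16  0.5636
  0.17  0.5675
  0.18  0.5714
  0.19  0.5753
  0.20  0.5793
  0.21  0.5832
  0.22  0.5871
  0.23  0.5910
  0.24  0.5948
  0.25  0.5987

0.5675

T = 1;  σ√T = 0.3700
d₁ = [ln(471/479) + (0.011 + ½·0.37²)·1] / (σ√T) = (-0.0168 + 0.0794) / 0.3700 = 0.1692 ≈ 0.17
N(d₁) = N(0.17) = 0.5675
Δ_call = N(d₁) = 0.5675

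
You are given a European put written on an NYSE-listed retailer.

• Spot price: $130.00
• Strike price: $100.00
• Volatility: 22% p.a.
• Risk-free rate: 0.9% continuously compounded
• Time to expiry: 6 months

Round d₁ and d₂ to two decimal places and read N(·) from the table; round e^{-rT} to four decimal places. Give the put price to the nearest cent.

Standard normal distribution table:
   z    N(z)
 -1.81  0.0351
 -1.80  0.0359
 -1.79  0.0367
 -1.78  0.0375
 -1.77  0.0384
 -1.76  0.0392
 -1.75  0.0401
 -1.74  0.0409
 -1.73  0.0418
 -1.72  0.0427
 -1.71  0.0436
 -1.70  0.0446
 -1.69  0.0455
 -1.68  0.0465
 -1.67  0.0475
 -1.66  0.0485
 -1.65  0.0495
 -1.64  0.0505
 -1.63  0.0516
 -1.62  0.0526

$0.26

T = 0.5;  σ√T = 0.1556
ln(S/K) + (r + σ²/2)T = ln(130/100) + (0.009 + 0.22²/2)·0.5 = 0.2624 + 0.0166 = 0.2790
d₁ = 0.2790 / 0.1556 = 1.7933 ≈ 1.79
d₂ = d₁ − σ√T = 1.7933 − 0.1556 = 1.6377 ≈ 1.64
exp(−rT) = exp(−0.009·0.5) = 0.9955
P = 100·0.9955·N(-1.64) − 130·N(-1.79) = 100·0.9955·0.0505 − 130·0.0367 = 5.0273 − 4.7710 = 0.2563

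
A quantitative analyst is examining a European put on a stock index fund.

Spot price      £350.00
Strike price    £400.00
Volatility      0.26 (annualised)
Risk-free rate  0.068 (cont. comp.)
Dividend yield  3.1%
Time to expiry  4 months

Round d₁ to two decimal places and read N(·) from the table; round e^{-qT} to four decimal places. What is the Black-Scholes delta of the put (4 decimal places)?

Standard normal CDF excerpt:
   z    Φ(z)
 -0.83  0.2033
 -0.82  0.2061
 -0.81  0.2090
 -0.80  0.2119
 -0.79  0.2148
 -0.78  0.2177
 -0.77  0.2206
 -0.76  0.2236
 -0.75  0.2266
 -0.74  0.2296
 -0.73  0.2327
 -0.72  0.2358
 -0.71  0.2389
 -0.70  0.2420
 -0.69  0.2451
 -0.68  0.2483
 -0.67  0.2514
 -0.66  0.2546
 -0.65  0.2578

-0.7594

σ√T = 0.26 × 0.5774 = 0.1501
d₁ = [ln(350/400) + (0.068 − 0.031 + 0.26²/2)·0.3333] / 0.1501 = [-0.1335 + 0.0236] / 0.1501 = -0.7323 which rounds to -0.73
N(d₁) = N(-0.73) = 0.2327
Δ_put = e^(−qT)·(N(d₁) − 1) = 0.9897·(0.2327 − 1) = -0.7594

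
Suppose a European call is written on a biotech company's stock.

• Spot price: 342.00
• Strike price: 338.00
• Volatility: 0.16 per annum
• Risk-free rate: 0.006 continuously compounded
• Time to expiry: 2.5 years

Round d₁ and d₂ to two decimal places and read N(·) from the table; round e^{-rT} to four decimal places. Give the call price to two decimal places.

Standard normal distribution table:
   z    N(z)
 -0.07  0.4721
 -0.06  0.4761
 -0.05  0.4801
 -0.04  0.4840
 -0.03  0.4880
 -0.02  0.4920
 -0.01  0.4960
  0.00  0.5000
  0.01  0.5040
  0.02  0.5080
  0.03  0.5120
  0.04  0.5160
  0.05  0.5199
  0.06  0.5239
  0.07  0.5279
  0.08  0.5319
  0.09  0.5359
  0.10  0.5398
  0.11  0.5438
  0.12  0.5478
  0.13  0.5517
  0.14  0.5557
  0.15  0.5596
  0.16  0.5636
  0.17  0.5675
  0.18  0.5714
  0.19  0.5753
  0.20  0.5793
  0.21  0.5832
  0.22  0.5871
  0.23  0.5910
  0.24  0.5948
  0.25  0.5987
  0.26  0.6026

38.30

σ√T = 0.16 × 1.5811 = 0.2530
ln(S/K) + (r + σ²/2)T = ln(342/338) + (0.006 + 0.16²/2)·2.5 = 0.0118 + 0.0470 = 0.0588
d₁ = 0.0588 / 0.2530 = 0.2323 ⇒ 0.23
d₂ = d₁ − σ√T = 0.2323 − 0.2530 = -0.0207 ⇒ -0.02
exp(−rT) = exp(−0.006·2.5) = 0.9851
C = 342·N(0.23) − 338·0.9851·N(-0.02) = 342·0.5910 − 338·0.9851·0.4920 = 202.1220 − 163.8182 = 38.3038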